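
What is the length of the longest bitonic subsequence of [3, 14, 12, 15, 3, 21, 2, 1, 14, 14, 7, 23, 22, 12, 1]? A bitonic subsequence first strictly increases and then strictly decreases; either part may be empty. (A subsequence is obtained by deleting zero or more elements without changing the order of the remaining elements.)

8

Let inc[i] be the LIS ending at i and dec[i] the longest strictly decreasing subsequence starting at i. inc = [1, 2, 2, 3, 1, 4, 1, 1, 3, 3, 2, 5, 5, 3, 1], dec = [3, 5, 4, 4, 3, 4, 2, 1, 3, 3, 2, 4, 3, 2, 1].
max_i inc[i]+dec[i]−1 = 8, with one witness 3, 14, 15, 21, 23, 22, 12, 1.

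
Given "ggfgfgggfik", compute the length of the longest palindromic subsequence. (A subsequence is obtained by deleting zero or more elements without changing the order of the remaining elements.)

7

Using dp[i][j] = 2 + dp[i+1][j−1] if the ends match, else max(dp[i+1][j], dp[i][j−1]):
dp[1][11] = 7. A witness is gggfggg at positions 1,2,4,5,6,7,8.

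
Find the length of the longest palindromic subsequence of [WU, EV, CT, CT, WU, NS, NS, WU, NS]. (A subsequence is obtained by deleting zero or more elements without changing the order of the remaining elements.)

One longest palindromic subsequence is WU NS NS WU (positions 5,6,7,8); it reads the same forward and backward, and the interval DP gives dp[1][9] = 4.

4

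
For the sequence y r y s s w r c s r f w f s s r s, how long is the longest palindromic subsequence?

11

One longest palindromic subsequence is rsswrsrwssr (positions 2,4,5,6,7,9,10,12,14,15,16); it reads the same forward and backward, and the interval DP gives dp[1][17] = 11.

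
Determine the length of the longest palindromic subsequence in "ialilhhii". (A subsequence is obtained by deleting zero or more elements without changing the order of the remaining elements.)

6

Using dp[i][j] = 2 + dp[i+1][j−1] if the ends match, else max(dp[i+1][j], dp[i][j−1]):
dp[1][9] = 6. A witness is iihhii at positions 1,4,6,7,8,9.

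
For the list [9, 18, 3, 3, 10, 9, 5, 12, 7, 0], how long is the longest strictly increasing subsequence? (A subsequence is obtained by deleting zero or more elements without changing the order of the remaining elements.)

Scanning left to right, the best length ending at each element is: 9→1, 18→2, 3→1, 3→1, 10→2, 9→2, 5→2, 12→3, 7→3, 0→1.
So the longest increasing subsequence has length 3, e.g. 9, 10, 12.

3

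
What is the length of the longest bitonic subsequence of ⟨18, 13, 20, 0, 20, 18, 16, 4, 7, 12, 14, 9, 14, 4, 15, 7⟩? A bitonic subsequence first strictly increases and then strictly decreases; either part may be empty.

One longest bitonic subsequence is 18, 20, 18, 16, 14, 9, 7 (positions 1,3,6,7,11,12,16): it rises to 20 then falls. Length 7 is optimal.

7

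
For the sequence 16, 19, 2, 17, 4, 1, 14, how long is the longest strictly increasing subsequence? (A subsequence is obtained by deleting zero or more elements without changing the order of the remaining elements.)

Let dp[i] be the longest increasing subsequence ending at position i. Then dp = [1, 2, 1, 2, 2, 1, 3].
The maximum is 3; one witness is 2, 4, 14 at positions 3,5,7.

3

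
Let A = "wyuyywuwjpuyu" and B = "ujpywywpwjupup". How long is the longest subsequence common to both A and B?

8

Backtracking the LCS table gives one alignment: u (A3,B1) → y (A4,B4) → y (A5,B6) → w (A6,B7) → w (A8,B9) → j (A9,B10) → p (A10,B12) → u (A11,B13).
So the longest common subsequence has length 8.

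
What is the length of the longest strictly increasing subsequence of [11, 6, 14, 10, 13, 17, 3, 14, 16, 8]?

5

Let dp[i] be the longest increasing subsequence ending at position i. Then dp = [1, 1, 2, 2, 3, 4, 1, 4, 5, 2].
The maximum is 5; one witness is 6, 10, 13, 14, 16 at positions 2,4,5,8,9.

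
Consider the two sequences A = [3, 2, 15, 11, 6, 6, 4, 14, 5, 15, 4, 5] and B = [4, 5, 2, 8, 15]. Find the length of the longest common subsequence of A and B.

Backtracking the LCS table gives one alignment: 4 (A7,B1) → 5 (A9,B2) → 15 (A10,B5).
So the longest common subsequence has length 3.

3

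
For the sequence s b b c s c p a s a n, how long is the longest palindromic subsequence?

Using dp[i][j] = 2 + dp[i+1][j−1] if the ends match, else max(dp[i+1][j], dp[i][j−1]):
dp[1][11] = 5. A witness is scscs at positions 1,4,5,6,9.

5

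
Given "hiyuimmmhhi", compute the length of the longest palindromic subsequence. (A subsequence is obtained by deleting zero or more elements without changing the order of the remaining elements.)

5

Using dp[i][j] = 2 + dp[i+1][j−1] if the ends match, else max(dp[i+1][j], dp[i][j−1]):
dp[1][11] = 5. A witness is immmi at positions 2,6,7,8,11.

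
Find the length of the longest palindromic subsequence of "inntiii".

4

One longest palindromic subsequence is iiii (positions 1,5,6,7); it reads the same forward and backward, and the interval DP gives dp[1][7] = 4.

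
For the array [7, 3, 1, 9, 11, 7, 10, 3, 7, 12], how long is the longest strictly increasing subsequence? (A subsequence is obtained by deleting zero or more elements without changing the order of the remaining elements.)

Scanning left to right, the best length ending at each element is: 7→1, 3→1, 1→1, 9→2, 11→3, 7→2, 10→3, 3→2, 7→3, 12→4.
So the longest increasing subsequence has length 4, e.g. 7, 9, 11, 12.

4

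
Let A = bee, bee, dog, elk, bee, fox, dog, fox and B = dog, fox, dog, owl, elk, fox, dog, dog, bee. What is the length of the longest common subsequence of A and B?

Backtracking the LCS table gives one alignment: dog (A3,B3) → elk (A4,B5) → fox (A6,B6) → dog (A7,B8).
So the longest common subsequence has length 4.

4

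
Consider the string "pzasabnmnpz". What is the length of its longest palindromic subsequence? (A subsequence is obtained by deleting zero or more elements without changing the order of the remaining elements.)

One longest palindromic subsequence is znmnz (positions 2,7,8,9,11); it reads the same forward and backward, and the interval DP gives dp[1][11] = 5.

5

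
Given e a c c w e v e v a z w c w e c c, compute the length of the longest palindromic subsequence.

9

One longest palindromic subsequence is ccewcwecc (positions 3,4,6,12,13,14,15,16,17); it reads the same forward and backward, and the interval DP gives dp[1][17] = 9.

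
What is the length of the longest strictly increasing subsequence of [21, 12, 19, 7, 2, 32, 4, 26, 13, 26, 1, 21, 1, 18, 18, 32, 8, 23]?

5

Scanning left to right, the best length ending at each element is: 21→1, 12→1, 19→2, 7→1, 2→1, 32→3, 4→2, 26→3, 13→3, 26→4, 1→1, 21→4, 1→1, 18→4, 18→4, 32→5, 8→3, 23→5.
So the longest increasing subsequence has length 5, e.g. 2, 4, 13, 26, 32.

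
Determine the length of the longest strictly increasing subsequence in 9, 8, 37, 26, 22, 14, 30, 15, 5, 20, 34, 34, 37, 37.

Scanning left to right, the best length ending at each element is: 9→1, 8→1, 37→2, 26→2, 22→2, 14→2, 30→3, 15→3, 5→1, 20→4, 34→5, 34→5, 37→6, 37→6.
So the longest increasing subsequence has length 6, e.g. 9, 14, 15, 20, 34, 37.

6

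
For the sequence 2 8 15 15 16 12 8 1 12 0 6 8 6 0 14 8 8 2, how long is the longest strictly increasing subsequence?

4

One longest increasing subsequence is 2, 8, 15, 16 (positions 1,2,3,5), of length 4; no longer one exists.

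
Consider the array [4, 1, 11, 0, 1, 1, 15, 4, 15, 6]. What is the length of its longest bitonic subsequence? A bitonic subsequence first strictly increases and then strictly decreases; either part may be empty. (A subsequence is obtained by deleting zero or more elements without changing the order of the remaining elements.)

Let inc[i] be the LIS ending at i and dec[i] the longest strictly decreasing subsequence starting at i. inc = [1, 1, 2, 1, 2, 2, 3, 3, 4, 4], dec = [3, 2, 2, 1, 1, 1, 2, 1, 2, 1].
max_i inc[i]+dec[i]−1 = 5, with one witness 0, 1, 4, 15, 6.

5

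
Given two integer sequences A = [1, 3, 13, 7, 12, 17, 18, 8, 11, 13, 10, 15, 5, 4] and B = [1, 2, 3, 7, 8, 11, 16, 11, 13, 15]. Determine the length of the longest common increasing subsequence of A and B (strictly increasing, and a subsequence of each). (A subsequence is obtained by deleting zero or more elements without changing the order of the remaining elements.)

7

A longest common strictly increasing subsequence is 1, 3, 7, 8, 11, 13, 15 (length 7); it appears in order in both A and B, and no longer such subsequence exists.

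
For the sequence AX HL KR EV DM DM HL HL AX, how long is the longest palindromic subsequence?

One longest palindromic subsequence is AX HL DM DM HL AX (positions 1,2,5,6,8,9); it reads the same forward and backward, and the interval DP gives dp[1][9] = 6.

6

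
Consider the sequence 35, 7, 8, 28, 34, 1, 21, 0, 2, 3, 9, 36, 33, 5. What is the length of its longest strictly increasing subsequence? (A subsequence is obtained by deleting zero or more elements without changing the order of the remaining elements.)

Let dp[i] be the longest increasing subsequence ending at position i. Then dp = [1, 1, 2, 3, 4, 1, 3, 1, 2, 3, 4, 5, 5, 4].
The maximum is 5; one witness is 7, 8, 28, 34, 36 at positions 2,3,4,5,12.

5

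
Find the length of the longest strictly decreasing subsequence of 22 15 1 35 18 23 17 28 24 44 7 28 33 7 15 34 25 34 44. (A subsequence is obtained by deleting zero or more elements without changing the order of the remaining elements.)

Let dp[i] be the longest decreasing subsequence ending at position i. Then dp = [1, 2, 3, 1, 2, 2, 3, 2, 3, 1, 4, 2, 2, 4, 4, 2, 3, 2, 1].
The maximum is 4; one witness is 22, 18, 17, 7 at positions 1,5,7,11.

4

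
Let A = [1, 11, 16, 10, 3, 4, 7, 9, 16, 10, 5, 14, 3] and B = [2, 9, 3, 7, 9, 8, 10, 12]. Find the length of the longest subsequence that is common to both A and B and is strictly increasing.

For each value that appears in both, track the longest common increasing run ending there.
The best achievable length is 4; one witness is 3, 7, 9, 10 (A-positions 5,7,8,10, B-positions 3,4,5,7).

4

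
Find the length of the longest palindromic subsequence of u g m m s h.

2

One longest palindromic subsequence is mm (positions 3,4); it reads the same forward and backward, and the interval DP gives dp[1][6] = 2.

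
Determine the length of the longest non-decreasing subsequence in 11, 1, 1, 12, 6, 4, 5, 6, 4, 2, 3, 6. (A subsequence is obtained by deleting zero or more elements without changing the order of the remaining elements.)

Let dp[i] be the longest non-decreasing subsequence ending at position i. Then dp = [1, 1, 2, 3, 3, 3, 4, 5, 4, 3, 4, 6].
The maximum is 6; one witness is 1, 1, 4, 5, 6, 6 at positions 2,3,6,7,8,12.

6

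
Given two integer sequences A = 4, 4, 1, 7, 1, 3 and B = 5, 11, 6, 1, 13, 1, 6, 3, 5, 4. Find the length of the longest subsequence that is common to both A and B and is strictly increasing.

2

A longest common strictly increasing subsequence is 1, 3 (length 2); it appears in order in both A and B, and no longer such subsequence exists.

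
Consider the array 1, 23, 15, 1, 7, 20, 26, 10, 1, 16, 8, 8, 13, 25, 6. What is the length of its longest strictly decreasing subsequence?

One longest decreasing subsequence is 23, 15, 10, 8, 6 (positions 2,3,8,11,15), of length 5; no longer one exists.

5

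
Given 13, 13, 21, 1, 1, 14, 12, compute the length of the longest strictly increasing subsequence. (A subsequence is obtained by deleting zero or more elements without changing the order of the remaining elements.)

2

Let dp[i] be the longest increasing subsequence ending at position i. Then dp = [1, 1, 2, 1, 1, 2, 2].
The maximum is 2; one witness is 13, 21 at positions 1,3.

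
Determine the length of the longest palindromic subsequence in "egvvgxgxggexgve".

One longest palindromic subsequence is evgxgggxgve (positions 1,3,5,6,7,9,10,12,13,14,15); it reads the same forward and backward, and the interval DP gives dp[1][15] = 11.

11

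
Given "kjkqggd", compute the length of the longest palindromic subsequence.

Using dp[i][j] = 2 + dp[i+1][j−1] if the ends match, else max(dp[i+1][j], dp[i][j−1]):
dp[1][7] = 3. A witness is kjk at positions 1,2,3.

3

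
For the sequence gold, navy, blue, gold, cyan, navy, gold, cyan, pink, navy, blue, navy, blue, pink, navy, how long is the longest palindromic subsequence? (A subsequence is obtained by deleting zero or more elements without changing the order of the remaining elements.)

Using dp[i][j] = 2 + dp[i+1][j−1] if the ends match, else max(dp[i+1][j], dp[i][j−1]):
dp[1][15] = 7. A witness is navy pink blue navy blue pink navy at positions 2,9,11,12,13,14,15.

7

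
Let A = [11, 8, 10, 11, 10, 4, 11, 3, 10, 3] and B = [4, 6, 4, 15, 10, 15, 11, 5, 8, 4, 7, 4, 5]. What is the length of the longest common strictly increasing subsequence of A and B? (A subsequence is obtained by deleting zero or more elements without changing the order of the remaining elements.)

2

For each value that appears in both, track the longest common increasing run ending there.
The best achievable length is 2; one witness is 4, 10 (A-positions 6,9, B-positions 1,5).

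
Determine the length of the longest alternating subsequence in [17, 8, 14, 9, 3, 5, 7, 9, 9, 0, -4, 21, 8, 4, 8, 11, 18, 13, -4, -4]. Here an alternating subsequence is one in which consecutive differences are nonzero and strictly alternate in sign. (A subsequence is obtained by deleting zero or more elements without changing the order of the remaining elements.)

10

A longest alternating subsequence is 17, 8, 14, 3, 5, 0, 21, 8, 18, 13 (positions 1,2,3,5,6,10,12,13,17,18); its 9 consecutive differences strictly alternate in sign, and length 10 is optimal.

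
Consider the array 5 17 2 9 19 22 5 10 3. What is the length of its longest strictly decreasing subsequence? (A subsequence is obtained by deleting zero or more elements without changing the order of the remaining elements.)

4

One longest decreasing subsequence is 17, 9, 5, 3 (positions 2,4,7,9), of length 4; no longer one exists.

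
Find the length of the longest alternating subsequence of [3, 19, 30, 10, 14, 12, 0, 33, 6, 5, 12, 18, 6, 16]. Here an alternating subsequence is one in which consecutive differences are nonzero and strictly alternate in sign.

Track the best alternating length ending on an up-step vs a down-step at each position: up/down = 1/1, 2/1, 2/1, 2/3, 4/3, 4/5, 1/5, 6/1, 6/7, 6/7, 8/7, 8/7, 8/9, 10/9.
The maximum over both is 10; one such subsequence is 3, 19, 10, 14, 12, 33, 6, 12, 6, 16.

10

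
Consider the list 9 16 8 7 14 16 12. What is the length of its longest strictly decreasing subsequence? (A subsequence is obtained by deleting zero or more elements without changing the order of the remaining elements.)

One longest decreasing subsequence is 9, 8, 7 (positions 1,3,4), of length 3; no longer one exists.

3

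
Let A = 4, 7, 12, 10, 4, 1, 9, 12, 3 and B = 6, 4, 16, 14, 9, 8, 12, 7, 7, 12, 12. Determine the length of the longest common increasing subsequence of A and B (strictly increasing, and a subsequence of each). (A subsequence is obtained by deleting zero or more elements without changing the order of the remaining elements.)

For each value that appears in both, track the longest common increasing run ending there.
The best achievable length is 3; one witness is 4, 9, 12 (A-positions 1,7,8, B-positions 2,5,7).

3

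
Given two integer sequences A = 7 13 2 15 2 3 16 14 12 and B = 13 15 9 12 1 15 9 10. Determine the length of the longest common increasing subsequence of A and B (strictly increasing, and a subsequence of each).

2

A longest common strictly increasing subsequence is 13, 15 (length 2); it appears in order in both A and B, and no longer such subsequence exists.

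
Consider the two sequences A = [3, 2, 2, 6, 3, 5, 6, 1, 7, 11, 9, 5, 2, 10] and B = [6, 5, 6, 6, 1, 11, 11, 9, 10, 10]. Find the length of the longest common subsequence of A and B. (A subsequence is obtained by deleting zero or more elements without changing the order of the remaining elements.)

Backtracking the LCS table gives one alignment: 6 (A4,B1) → 5 (A6,B2) → 6 (A7,B4) → 1 (A8,B5) → 11 (A10,B7) → 9 (A11,B8) → 10 (A14,B10).
So the longest common subsequence has length 7.

7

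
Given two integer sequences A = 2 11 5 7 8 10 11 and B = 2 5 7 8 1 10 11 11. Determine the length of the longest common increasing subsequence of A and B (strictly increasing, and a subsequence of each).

For each value that appears in both, track the longest common increasing run ending there.
The best achievable length is 6; one witness is 2, 5, 7, 8, 10, 11 (A-positions 1,3,4,5,6,7, B-positions 1,2,3,4,6,7).

6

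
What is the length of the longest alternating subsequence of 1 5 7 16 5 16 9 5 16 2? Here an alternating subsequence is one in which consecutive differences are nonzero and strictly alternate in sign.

A longest alternating subsequence is 1, 7, 5, 16, 9, 16, 2 (positions 1,3,5,6,7,9,10); its 6 consecutive differences strictly alternate in sign, and length 7 is optimal.

7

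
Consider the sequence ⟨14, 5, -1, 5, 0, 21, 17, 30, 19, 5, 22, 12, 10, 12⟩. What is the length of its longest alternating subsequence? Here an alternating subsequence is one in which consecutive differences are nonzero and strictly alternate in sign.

11

A longest alternating subsequence is 14, -1, 5, 0, 21, 17, 30, 19, 22, 10, 12 (positions 1,3,4,5,6,7,8,9,11,13,14); its 10 consecutive differences strictly alternate in sign, and length 11 is optimal.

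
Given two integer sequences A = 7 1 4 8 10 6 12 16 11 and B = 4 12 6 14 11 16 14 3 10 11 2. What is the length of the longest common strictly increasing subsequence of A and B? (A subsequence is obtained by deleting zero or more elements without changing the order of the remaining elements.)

A longest common strictly increasing subsequence is 4, 6, 11 (length 3); it appears in order in both A and B, and no longer such subsequence exists.

3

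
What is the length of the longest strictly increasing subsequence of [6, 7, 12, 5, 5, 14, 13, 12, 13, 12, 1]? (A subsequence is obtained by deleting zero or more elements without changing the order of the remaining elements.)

4

Scanning left to right, the best length ending at each element is: 6→1, 7→2, 12→3, 5→1, 5→1, 14→4, 13→4, 12→3, 13→4, 12→3, 1→1.
So the longest increasing subsequence has length 4, e.g. 6, 7, 12, 14.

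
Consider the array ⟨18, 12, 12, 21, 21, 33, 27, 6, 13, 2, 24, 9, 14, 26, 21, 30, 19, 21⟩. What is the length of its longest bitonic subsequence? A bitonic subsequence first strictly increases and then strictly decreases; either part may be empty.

7

One longest bitonic subsequence is 18, 21, 33, 27, 26, 21, 19 (positions 1,4,6,7,14,15,17): it rises to 33 then falls. Length 7 is optimal.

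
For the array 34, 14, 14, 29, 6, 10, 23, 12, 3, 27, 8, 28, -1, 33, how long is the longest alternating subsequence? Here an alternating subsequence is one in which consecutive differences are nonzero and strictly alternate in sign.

A longest alternating subsequence is 34, 14, 29, 6, 23, 12, 27, 8, 28, -1, 33 (positions 1,2,4,5,7,8,10,11,12,13,14); its 10 consecutive differences strictly alternate in sign, and length 11 is optimal.

11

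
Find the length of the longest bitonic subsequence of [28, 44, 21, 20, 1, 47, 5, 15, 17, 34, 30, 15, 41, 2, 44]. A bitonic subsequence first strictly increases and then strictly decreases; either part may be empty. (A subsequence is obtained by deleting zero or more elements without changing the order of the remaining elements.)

8

Let inc[i] be the LIS ending at i and dec[i] the longest strictly decreasing subsequence starting at i. inc = [1, 2, 1, 1, 1, 3, 2, 3, 4, 5, 5, 3, 6, 2, 7], dec = [6, 6, 5, 4, 1, 5, 2, 2, 3, 4, 3, 2, 2, 1, 1].
max_i inc[i]+dec[i]−1 = 8, with one witness 1, 5, 15, 17, 34, 30, 15, 2.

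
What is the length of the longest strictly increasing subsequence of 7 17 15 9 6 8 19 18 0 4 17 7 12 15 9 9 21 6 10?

Scanning left to right, the best length ending at each element is: 7→1, 17→2, 15→2, 9→2, 6→1, 8→2, 19→3, 18→3, 0→1, 4→2, 17→3, 7→3, 12→4, 15→5, 9→4, 9→4, 21→6, 6→3, 10→5.
So the longest increasing subsequence has length 6, e.g. 0, 4, 7, 12, 15, 21.

6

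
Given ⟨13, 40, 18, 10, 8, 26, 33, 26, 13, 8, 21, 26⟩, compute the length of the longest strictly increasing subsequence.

4

Let dp[i] be the longest increasing subsequence ending at position i. Then dp = [1, 2, 2, 1, 1, 3, 4, 3, 2, 1, 3, 4].
The maximum is 4; one witness is 13, 18, 26, 33 at positions 1,3,6,7.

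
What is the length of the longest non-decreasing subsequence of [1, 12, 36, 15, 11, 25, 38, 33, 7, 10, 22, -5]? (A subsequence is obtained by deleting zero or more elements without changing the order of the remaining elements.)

5

Let dp[i] be the longest non-decreasing subsequence ending at position i. Then dp = [1, 2, 3, 3, 2, 4, 5, 5, 2, 3, 4, 1].
The maximum is 5; one witness is 1, 12, 15, 25, 38 at positions 1,2,4,6,7.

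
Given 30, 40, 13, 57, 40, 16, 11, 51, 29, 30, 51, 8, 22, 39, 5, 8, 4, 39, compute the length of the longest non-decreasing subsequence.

Let dp[i] be the longest non-decreasing subsequence ending at position i. Then dp = [1, 2, 1, 3, 3, 2, 1, 4, 3, 4, 5, 1, 3, 5, 1, 2, 1, 6].
The maximum is 6; one witness is 13, 16, 29, 30, 39, 39 at positions 3,6,9,10,14,18.

6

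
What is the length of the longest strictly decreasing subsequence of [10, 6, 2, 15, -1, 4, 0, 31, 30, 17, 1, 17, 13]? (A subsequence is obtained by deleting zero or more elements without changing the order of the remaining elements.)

4

Scanning left to right, the best length ending at each element is: 10→1, 6→2, 2→3, 15→1, -1→4, 4→3, 0→4, 31→1, 30→2, 17→3, 1→4, 17→3, 13→4.
So the longest decreasing subsequence has length 4, e.g. 10, 6, 2, -1.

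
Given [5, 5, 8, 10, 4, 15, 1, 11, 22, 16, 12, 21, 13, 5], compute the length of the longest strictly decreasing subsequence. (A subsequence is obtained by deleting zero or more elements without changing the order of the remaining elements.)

4

Scanning left to right, the best length ending at each element is: 5→1, 5→1, 8→1, 10→1, 4→2, 15→1, 1→3, 11→2, 22→1, 16→2, 12→3, 21→2, 13→3, 5→4.
So the longest decreasing subsequence has length 4, e.g. 22, 16, 12, 5.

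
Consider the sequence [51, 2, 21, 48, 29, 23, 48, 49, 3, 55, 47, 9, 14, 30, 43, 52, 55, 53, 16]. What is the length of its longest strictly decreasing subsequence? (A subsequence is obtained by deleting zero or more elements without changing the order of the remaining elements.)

Scanning left to right, the best length ending at each element is: 51→1, 2→2, 21→2, 48→2, 29→3, 23→4, 48→2, 49→2, 3→5, 55→1, 47→3, 9→5, 14→5, 30→4, 43→4, 52→2, 55→1, 53→2, 16→5.
So the longest decreasing subsequence has length 5, e.g. 51, 48, 29, 23, 3.

5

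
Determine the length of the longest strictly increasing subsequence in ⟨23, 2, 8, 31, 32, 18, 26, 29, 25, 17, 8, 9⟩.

5

Let dp[i] be the longest increasing subsequence ending at position i. Then dp = [1, 1, 2, 3, 4, 3, 4, 5, 4, 3, 2, 3].
The maximum is 5; one witness is 2, 8, 18, 26, 29 at positions 2,3,6,7,8.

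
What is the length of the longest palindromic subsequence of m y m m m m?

Using dp[i][j] = 2 + dp[i+1][j−1] if the ends match, else max(dp[i+1][j], dp[i][j−1]):
dp[1][6] = 5. A witness is mmmmm at positions 1,3,4,5,6.

5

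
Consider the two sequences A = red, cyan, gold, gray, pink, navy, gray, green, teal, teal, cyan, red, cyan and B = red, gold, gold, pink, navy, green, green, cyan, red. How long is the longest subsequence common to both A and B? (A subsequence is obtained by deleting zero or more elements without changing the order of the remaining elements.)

7

A longest common subsequence is red, gold, pink, navy, green, cyan, red (length 7); the LCS DP confirms no longer common subsequence exists.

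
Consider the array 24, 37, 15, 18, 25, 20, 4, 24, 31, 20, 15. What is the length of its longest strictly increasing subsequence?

One longest increasing subsequence is 15, 18, 20, 24, 31 (positions 3,4,6,8,9), of length 5; no longer one exists.

5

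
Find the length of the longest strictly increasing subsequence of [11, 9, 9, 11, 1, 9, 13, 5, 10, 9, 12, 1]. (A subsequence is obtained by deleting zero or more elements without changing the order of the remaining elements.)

Let dp[i] be the longest increasing subsequence ending at position i. Then dp = [1, 1, 1, 2, 1, 2, 3, 2, 3, 3, 4, 1].
The maximum is 4; one witness is 1, 9, 10, 12 at positions 5,6,9,11.

4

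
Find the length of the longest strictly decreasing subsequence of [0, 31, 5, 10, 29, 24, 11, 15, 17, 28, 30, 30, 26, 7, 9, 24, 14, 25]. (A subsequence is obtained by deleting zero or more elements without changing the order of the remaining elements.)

Let dp[i] be the longest decreasing subsequence ending at position i. Then dp = [1, 1, 2, 2, 2, 3, 4, 4, 4, 3, 2, 2, 4, 5, 5, 5, 6, 5].
The maximum is 6; one witness is 31, 29, 28, 26, 24, 14 at positions 2,5,10,13,16,17.

6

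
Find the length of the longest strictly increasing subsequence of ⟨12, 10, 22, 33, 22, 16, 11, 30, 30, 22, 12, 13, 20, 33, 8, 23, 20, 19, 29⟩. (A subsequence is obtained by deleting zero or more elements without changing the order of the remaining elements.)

7

Let dp[i] be the longest increasing subsequence ending at position i. Then dp = [1, 1, 2, 3, 2, 2, 2, 3, 3, 3, 3, 4, 5, 6, 1, 6, 5, 5, 7].
The maximum is 7; one witness is 10, 11, 12, 13, 20, 23, 29 at positions 2,7,11,12,13,16,19.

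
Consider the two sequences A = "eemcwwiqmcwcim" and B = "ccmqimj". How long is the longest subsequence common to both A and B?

A longest common subsequence is mqim (length 4); the LCS DP confirms no longer common subsequence exists.

4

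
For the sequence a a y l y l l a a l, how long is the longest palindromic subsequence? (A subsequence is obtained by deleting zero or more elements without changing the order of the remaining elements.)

Using dp[i][j] = 2 + dp[i+1][j−1] if the ends match, else max(dp[i+1][j], dp[i][j−1]):
dp[1][10] = 7. A witness is aalllaa at positions 1,2,4,6,7,8,9.

7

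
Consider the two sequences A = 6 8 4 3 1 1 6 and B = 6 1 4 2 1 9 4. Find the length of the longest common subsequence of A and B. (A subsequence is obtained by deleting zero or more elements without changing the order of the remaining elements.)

3

Backtracking the LCS table gives one alignment: 6 (A1,B1) → 4 (A3,B3) → 1 (A5,B5).
So the longest common subsequence has length 3.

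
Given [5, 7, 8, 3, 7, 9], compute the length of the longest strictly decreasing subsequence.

2

Scanning left to right, the best length ending at each element is: 5→1, 7→1, 8→1, 3→2, 7→2, 9→1.
So the longest decreasing subsequence has length 2, e.g. 5, 3.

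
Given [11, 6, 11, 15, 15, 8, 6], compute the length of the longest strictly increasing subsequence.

Let dp[i] be the longest increasing subsequence ending at position i. Then dp = [1, 1, 2, 3, 3, 2, 1].
The maximum is 3; one witness is 6, 11, 15 at positions 2,3,4.

3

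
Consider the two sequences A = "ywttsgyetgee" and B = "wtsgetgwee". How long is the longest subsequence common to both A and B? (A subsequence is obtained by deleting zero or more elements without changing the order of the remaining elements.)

A longest common subsequence is wtsgetgee (length 9); the LCS DP confirms no longer common subsequence exists.

9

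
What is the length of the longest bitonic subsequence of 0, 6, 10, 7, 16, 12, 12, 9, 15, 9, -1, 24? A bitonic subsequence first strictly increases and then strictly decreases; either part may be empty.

7

Let inc[i] be the LIS ending at i and dec[i] the longest strictly decreasing subsequence starting at i. inc = [1, 2, 3, 3, 4, 4, 4, 4, 5, 4, 1, 6], dec = [2, 2, 3, 2, 4, 3, 3, 2, 3, 2, 1, 1].
max_i inc[i]+dec[i]−1 = 7, with one witness 0, 6, 10, 16, 15, 9, -1.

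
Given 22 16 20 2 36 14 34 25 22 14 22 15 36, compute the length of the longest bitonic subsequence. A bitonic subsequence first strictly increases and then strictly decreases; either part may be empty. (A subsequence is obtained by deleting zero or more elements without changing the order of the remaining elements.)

7

One longest bitonic subsequence is 16, 20, 36, 34, 25, 22, 15 (positions 2,3,5,7,8,11,12): it rises to 36 then falls. Length 7 is optimal.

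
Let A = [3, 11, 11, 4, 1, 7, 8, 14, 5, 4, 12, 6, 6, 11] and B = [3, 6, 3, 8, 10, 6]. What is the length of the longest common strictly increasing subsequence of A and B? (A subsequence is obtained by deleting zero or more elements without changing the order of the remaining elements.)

For each value that appears in both, track the longest common increasing run ending there.
The best achievable length is 2; one witness is 3, 6 (A-positions 1,12, B-positions 1,2).

2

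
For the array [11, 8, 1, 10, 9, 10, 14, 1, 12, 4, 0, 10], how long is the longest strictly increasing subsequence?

Let dp[i] be the longest increasing subsequence ending at position i. Then dp = [1, 1, 1, 2, 2, 3, 4, 1, 4, 2, 1, 3].
The maximum is 4; one witness is 8, 9, 10, 14 at positions 2,5,6,7.

4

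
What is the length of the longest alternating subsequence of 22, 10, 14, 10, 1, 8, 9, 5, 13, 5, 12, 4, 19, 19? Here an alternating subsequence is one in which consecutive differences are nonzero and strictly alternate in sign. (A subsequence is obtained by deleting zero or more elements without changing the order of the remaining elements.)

A longest alternating subsequence is 22, 10, 14, 1, 8, 5, 13, 5, 12, 4, 19 (positions 1,2,3,5,6,8,9,10,11,12,13); its 10 consecutive differences strictly alternate in sign, and length 11 is optimal.

11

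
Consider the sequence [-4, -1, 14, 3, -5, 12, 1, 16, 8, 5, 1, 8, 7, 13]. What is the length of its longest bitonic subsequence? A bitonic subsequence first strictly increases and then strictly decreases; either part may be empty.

Let inc[i] be the LIS ending at i and dec[i] the longest strictly decreasing subsequence starting at i. inc = [1, 2, 3, 3, 1, 4, 3, 5, 4, 4, 3, 5, 5, 6], dec = [2, 2, 5, 2, 1, 4, 1, 4, 3, 2, 1, 2, 1, 1].
max_i inc[i]+dec[i]−1 = 8, with one witness -4, -1, 3, 12, 16, 8, 5, 1.

8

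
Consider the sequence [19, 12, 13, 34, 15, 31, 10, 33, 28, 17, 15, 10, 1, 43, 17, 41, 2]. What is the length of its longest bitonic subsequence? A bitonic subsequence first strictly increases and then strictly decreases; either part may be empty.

10

One longest bitonic subsequence is 12, 13, 15, 31, 33, 28, 17, 15, 10, 2 (positions 2,3,5,6,8,9,10,11,12,17): it rises to 33 then falls. Length 10 is optimal.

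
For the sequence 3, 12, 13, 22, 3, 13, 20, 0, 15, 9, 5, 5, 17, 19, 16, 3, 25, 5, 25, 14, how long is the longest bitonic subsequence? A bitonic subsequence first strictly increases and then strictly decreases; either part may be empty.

9

Let inc[i] be the LIS ending at i and dec[i] the longest strictly decreasing subsequence starting at i. inc = [1, 2, 3, 4, 1, 3, 4, 1, 4, 2, 2, 2, 5, 6, 5, 2, 7, 3, 7, 4], dec = [2, 4, 4, 6, 2, 4, 5, 1, 4, 3, 2, 2, 3, 3, 2, 1, 2, 1, 2, 1].
max_i inc[i]+dec[i]−1 = 9, with one witness 3, 12, 13, 22, 20, 15, 9, 5, 3.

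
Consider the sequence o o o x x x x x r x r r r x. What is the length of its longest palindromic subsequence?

7

Using dp[i][j] = 2 + dp[i+1][j−1] if the ends match, else max(dp[i+1][j], dp[i][j−1]):
dp[1][14] = 7. A witness is xxxxxxx at positions 4,5,6,7,8,10,14.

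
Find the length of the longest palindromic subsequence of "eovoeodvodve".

9

Using dp[i][j] = 2 + dp[i+1][j−1] if the ends match, else max(dp[i+1][j], dp[i][j−1]):
dp[1][12] = 9. A witness is eovoeovoe at positions 1,2,3,4,5,6,8,9,12.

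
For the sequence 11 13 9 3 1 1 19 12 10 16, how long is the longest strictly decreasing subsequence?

4

Scanning left to right, the best length ending at each element is: 11→1, 13→1, 9→2, 3→3, 1→4, 1→4, 19→1, 12→2, 10→3, 16→2.
So the longest decreasing subsequence has length 4, e.g. 11, 9, 3, 1.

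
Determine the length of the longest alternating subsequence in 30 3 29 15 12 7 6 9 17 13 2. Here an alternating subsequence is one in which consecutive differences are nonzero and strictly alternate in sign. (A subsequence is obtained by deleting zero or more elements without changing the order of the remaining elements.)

Track the best alternating length ending on an up-step vs a down-step at each position: up/down = 1/1, 1/2, 3/2, 3/4, 3/4, 3/4, 3/4, 5/4, 5/4, 5/6, 1/6.
The maximum over both is 6; one such subsequence is 30, 3, 29, 15, 17, 13.

6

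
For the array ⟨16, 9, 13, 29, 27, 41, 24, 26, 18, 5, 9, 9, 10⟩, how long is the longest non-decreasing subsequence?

4

Let dp[i] be the longest non-decreasing subsequence ending at position i. Then dp = [1, 1, 2, 3, 3, 4, 3, 4, 3, 1, 2, 3, 4].
The maximum is 4; one witness is 9, 13, 29, 41 at positions 2,3,4,6.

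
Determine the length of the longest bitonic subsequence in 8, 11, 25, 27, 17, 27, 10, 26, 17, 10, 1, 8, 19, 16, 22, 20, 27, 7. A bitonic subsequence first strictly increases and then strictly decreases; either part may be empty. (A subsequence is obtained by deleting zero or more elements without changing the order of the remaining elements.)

One longest bitonic subsequence is 8, 11, 25, 27, 26, 17, 10, 8, 7 (positions 1,2,3,4,8,9,10,12,18): it rises to 27 then falls. Length 9 is optimal.

9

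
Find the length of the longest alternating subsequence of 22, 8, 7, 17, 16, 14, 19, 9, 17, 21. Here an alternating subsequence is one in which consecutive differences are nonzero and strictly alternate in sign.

A longest alternating subsequence is 22, 8, 17, 16, 19, 9, 17 (positions 1,2,4,5,7,8,9); its 6 consecutive differences strictly alternate in sign, and length 7 is optimal.

7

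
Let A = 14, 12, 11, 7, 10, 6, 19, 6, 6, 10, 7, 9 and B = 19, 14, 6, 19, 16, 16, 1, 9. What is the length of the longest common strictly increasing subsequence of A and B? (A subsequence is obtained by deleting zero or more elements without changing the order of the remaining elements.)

2

For each value that appears in both, track the longest common increasing run ending there.
The best achievable length is 2; one witness is 14, 19 (A-positions 1,7, B-positions 2,4).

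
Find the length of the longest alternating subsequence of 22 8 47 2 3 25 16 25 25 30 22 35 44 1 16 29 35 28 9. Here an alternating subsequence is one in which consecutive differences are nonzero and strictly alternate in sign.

Track the best alternating length ending on an up-step vs a down-step at each position: up/down = 1/1, 1/2, 3/1, 1/4, 5/4, 5/4, 5/6, 7/4, 7/4, 7/4, 7/8, 9/4, 9/4, 1/10, 11/10, 11/10, 11/10, 11/12, 11/12.
The maximum over both is 12; one such subsequence is 22, 8, 47, 2, 25, 16, 25, 22, 35, 1, 29, 28.

12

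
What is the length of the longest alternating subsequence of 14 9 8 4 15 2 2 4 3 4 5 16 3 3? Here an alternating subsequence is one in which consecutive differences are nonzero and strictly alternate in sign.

8

Track the best alternating length ending on an up-step vs a down-step at each position: up/down = 1/1, 1/2, 1/2, 1/2, 3/1, 1/4, 1/4, 5/4, 5/6, 7/4, 7/4, 7/1, 5/8, 5/8.
The maximum over both is 8; one such subsequence is 14, 9, 15, 2, 4, 3, 4, 3.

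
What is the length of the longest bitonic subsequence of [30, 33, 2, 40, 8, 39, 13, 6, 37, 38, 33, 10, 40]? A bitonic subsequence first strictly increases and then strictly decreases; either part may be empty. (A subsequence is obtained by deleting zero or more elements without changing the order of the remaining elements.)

One longest bitonic subsequence is 30, 33, 40, 39, 38, 33, 10 (positions 1,2,4,6,10,11,12): it rises to 40 then falls. Length 7 is optimal.

7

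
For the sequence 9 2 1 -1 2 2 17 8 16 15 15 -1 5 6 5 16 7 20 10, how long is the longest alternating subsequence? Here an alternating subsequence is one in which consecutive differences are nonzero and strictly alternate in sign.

12

Track the best alternating length ending on an up-step vs a down-step at each position: up/down = 1/1, 1/2, 1/2, 1/2, 3/2, 3/2, 3/1, 3/4, 5/4, 5/6, 5/6, 1/6, 7/6, 7/6, 7/8, 9/4, 9/10, 11/1, 11/12.
The maximum over both is 12; one such subsequence is 9, 2, 17, 8, 16, -1, 6, 5, 16, 7, 20, 10.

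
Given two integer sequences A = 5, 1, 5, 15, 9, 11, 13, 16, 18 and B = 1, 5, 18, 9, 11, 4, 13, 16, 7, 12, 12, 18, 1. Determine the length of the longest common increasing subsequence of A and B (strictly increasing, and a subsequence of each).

For each value that appears in both, track the longest common increasing run ending there.
The best achievable length is 7; one witness is 1, 5, 9, 11, 13, 16, 18 (A-positions 2,3,5,6,7,8,9, B-positions 1,2,4,5,7,8,12).

7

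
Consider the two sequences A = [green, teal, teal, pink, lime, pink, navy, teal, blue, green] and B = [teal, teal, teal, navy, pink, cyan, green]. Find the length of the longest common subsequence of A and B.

4

Backtracking the LCS table gives one alignment: teal (A2,B2) → teal (A3,B3) → pink (A4,B5) → green (A10,B7).
So the longest common subsequence has length 4.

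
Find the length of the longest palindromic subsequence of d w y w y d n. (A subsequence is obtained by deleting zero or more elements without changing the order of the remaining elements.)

Using dp[i][j] = 2 + dp[i+1][j−1] if the ends match, else max(dp[i+1][j], dp[i][j−1]):
dp[1][7] = 5. A witness is dywyd at positions 1,3,4,5,6.

5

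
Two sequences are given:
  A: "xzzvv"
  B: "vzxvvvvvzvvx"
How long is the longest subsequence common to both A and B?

4

A longest common subsequence is xzvv (length 4); the LCS DP confirms no longer common subsequence exists.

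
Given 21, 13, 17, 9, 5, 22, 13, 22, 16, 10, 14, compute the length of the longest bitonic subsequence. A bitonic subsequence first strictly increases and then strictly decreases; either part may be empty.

One longest bitonic subsequence is 13, 17, 22, 16, 14 (positions 2,3,6,9,11): it rises to 22 then falls. Length 5 is optimal.

5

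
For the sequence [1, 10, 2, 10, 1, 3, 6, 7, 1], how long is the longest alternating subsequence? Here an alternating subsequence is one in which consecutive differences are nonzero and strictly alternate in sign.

7

Track the best alternating length ending on an up-step vs a down-step at each position: up/down = 1/1, 2/1, 2/3, 4/1, 1/5, 6/5, 6/5, 6/5, 1/7.
The maximum over both is 7; one such subsequence is 1, 10, 2, 10, 1, 3, 1.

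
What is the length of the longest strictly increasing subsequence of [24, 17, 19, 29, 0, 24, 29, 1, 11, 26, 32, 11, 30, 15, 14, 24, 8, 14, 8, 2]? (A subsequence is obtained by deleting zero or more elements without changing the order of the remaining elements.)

One longest increasing subsequence is 17, 19, 24, 29, 32 (positions 2,3,6,7,11), of length 5; no longer one exists.

5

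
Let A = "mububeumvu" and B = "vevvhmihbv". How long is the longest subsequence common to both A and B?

A longest common subsequence is mbv (length 3); the LCS DP confirms no longer common subsequence exists.

3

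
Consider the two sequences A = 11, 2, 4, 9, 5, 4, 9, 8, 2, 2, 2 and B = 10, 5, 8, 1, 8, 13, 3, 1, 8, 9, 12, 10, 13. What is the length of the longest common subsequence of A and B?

A longest common subsequence is 5, 9 (length 2); the LCS DP confirms no longer common subsequence exists.

2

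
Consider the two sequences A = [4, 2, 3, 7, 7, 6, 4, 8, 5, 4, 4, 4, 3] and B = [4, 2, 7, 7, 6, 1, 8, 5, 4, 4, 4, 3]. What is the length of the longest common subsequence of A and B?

Backtracking the LCS table gives one alignment: 4 (A1,B1) → 2 (A2,B2) → 7 (A4,B3) → 7 (A5,B4) → 6 (A6,B5) → 8 (A8,B7) → 5 (A9,B8) → 4 (A10,B9) → 4 (A11,B10) → 4 (A12,B11) → 3 (A13,B12).
So the longest common subsequence has length 11.

11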